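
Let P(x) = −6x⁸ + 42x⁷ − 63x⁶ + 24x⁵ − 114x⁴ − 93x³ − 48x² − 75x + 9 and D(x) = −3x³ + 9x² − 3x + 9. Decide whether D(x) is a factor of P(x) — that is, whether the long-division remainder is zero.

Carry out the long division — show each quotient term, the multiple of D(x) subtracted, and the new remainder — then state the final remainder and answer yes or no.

R(x) = 0, so D(x) is a factor of P(x). yes

Step 1: lead(−6x⁸ + 42x⁷ − 63x⁶ + 24x⁵ − 114x⁴ − 93x³ − 48x² − 75x + 9) ÷ lead(D) = −6x⁸ ÷ −3x³ = 2x⁵. Subtract (2x⁵)·D = −6x⁸ + 18x⁷ − 6x⁶ + 18x⁵. Remainder: 24x⁷ − 57x⁶ + 6x⁵ − 114x⁴ − 93x³ − 48x² − 75x + 9.
Step 2: lead(24x⁷ − 57x⁶ + 6x⁵ − 114x⁴ − 93x³ − 48x² − 75x + 9) ÷ lead(D) = 24x⁷ ÷ −3x³ = −8x⁴. Subtract (−8x⁴)·D = 24x⁷ − 72x⁶ + 24x⁵ − 72x⁴. Remainder: 15x⁶ − 18x⁵ − 42x⁴ − 93x³ − 48x² − 75x + 9.
Step 3: lead(15x⁶ − 18x⁵ − 42x⁴ − 93x³ − 48x² − 75x + 9) ÷ lead(D) = 15x⁶ ÷ −3x³ = −5x³. Subtract (−5x³)·D = 15x⁶ − 45x⁵ + 15x⁴ − 45x³. Remainder: 27x⁵ − 57x⁴ − 48x³ − 48x² − 75x + 9.
Step 4: lead(27x⁵ − 57x⁴ − 48x³ − 48x² − 75x + 9) ÷ lead(D) = 27x⁵ ÷ −3x³ = −9x². Subtract (−9x²)·D = 27x⁵ − 81x⁴ + 27x³ − 81x². Remainder: 24x⁴ − 75x³ + 33x² − 75x + 9.
Step 5: lead(24x⁴ − 75x³ + 33x² − 75x + 9) ÷ lead(D) = 24x⁴ ÷ −3x³ = −8x. Subtract (−8x)·D = 24x⁴ − 72x³ + 24x² − 72x. Remainder: −3x³ + 9x² − 3x + 9.
Step 6: lead(−3x³ + 9x² − 3x + 9) ÷ lead(D) = −3x³ ÷ −3x³ = 1. Subtract (1)·D = −3x³ + 9x² − 3x + 9. Remainder: 0.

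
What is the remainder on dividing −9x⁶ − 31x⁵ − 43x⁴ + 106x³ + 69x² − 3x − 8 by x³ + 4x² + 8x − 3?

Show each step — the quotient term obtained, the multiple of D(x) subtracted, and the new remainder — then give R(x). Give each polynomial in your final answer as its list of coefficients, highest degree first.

R = [1]

Step 1: lead(−9x⁶ − 31x⁵ − 43x⁴ + 106x³ + 69x² − 3x − 8) ÷ lead(D) = −9x⁶ ÷ x³ = −9x³. Subtract (−9x³)·D = −9x⁶ − 36x⁵ − 72x⁴ + 27x³. Remainder: 5x⁵ + 29x⁴ + 79x³ + 69x² − 3x − 8.
Step 2: lead(5x⁵ + 29x⁴ + 79x³ + 69x² − 3x − 8) ÷ lead(D) = 5x⁵ ÷ x³ = 5x². Subtract (5x²)·D = 5x⁵ + 20x⁴ + 40x³ − 15x². Remainder: 9x⁴ + 39x³ + 84x² − 3x − 8.
Step 3: lead(9x⁴ + 39x³ + 84x² − 3x − 8) ÷ lead(D) = 9x⁴ ÷ x³ = 9x. Subtract (9x)·D = 9x⁴ + 36x³ + 72x² − 27x. Remainder: 3x³ + 12x² + 24x − 8.
Step 4: lead(3x³ + 12x² + 24x − 8) ÷ lead(D) = 3x³ ÷ x³ = 3. Subtract (3)·D = 3x³ + 12x² + 24x − 9. Remainder: 1.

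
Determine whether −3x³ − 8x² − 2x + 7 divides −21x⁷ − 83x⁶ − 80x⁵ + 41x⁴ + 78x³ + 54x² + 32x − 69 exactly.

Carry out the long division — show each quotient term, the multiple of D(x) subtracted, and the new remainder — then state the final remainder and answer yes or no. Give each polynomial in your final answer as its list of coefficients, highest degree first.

R = [-6], so D(x) is not a factor of P(x). no

Step 1: lead(−21x⁷ − 83x⁶ − 80x⁵ + 41x⁴ + 78x³ + 54x² + 32x − 69) ÷ lead(D) = −21x⁷ ÷ −3x³ = 7x⁴. Subtract (7x⁴)·D = −21x⁷ − 56x⁶ − 14x⁵ + 49x⁴. Remainder: −27x⁶ − 66x⁵ − 8x⁴ + 78x³ + 54x² + 32x − 69.
Step 2: lead(−27x⁶ − 66x⁵ − 8x⁴ + 78x³ + 54x² + 32x − 69) ÷ lead(D) = −27x⁶ ÷ −3x³ = 9x³. Subtract (9x³)·D = −27x⁶ − 72x⁵ − 18x⁴ + 63x³. Remainder: 6x⁵ + 10x⁴ + 15x³ + 54x² + 32x − 69.
Step 3: lead(6x⁵ + 10x⁴ + 15x³ + 54x² + 32x − 69) ÷ lead(D) = 6x⁵ ÷ −3x³ = −2x². Subtract (−2x²)·D = 6x⁵ + 16x⁴ + 4x³ − 14x². Remainder: −6x⁴ + 11x³ + 68x² + 32x − 69.
Step 4: lead(−6x⁴ + 11x³ + 68x² + 32x − 69) ÷ lead(D) = −6x⁴ ÷ −3x³ = 2x. Subtract (2x)·D = −6x⁴ − 16x³ − 4x² + 14x. Remainder: 27x³ + 72x² + 18x − 69.
Step 5: lead(27x³ + 72x² + 18x − 69) ÷ lead(D) = 27x³ ÷ −3x³ = −9. Subtract (−9)·D = 27x³ + 72x² + 18x − 63. Remainder: −6.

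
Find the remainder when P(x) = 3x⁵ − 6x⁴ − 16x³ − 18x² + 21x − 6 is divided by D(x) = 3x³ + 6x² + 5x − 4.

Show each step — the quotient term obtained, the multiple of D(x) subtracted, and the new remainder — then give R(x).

Step 1: lead(3x⁵ − 6x⁴ − 16x³ − 18x² + 21x − 6) ÷ lead(D) = 3x⁵ ÷ 3x³ = x². Subtract (x²)·D = 3x⁵ + 6x⁴ + 5x³ − 4x². Remainder: −12x⁴ − 21x³ − 14x² + 21x − 6.
Step 2: lead(−12x⁴ − 21x³ − 14x² + 21x − 6) ÷ lead(D) = −12x⁴ ÷ 3x³ = −4x. Subtract (−4x)·D = −12x⁴ − 24x³ − 20x² + 16x. Remainder: 3x³ + 6x² + 5x − 6.
Step 3: lead(3x³ + 6x² + 5x − 6) ÷ lead(D) = 3x³ ÷ 3x³ = 1. Subtract (1)·D = 3x³ + 6x² + 5x − 4. Remainder: −2.

R(x) = −2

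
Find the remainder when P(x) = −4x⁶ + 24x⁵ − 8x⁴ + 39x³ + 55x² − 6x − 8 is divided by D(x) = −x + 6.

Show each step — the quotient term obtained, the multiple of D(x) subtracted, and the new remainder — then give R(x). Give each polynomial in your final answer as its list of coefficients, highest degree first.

R = [-8]

Step 1: lead(−4x⁶ + 24x⁵ − 8x⁴ + 39x³ + 55x² − 6x − 8) ÷ lead(D) = −4x⁶ ÷ −x = 4x⁵. Subtract (4x⁵)·D = −4x⁶ + 24x⁵. Remainder: −8x⁴ + 39x³ + 55x² − 6x − 8.
Step 2: lead(−8x⁴ + 39x³ + 55x² − 6x − 8) ÷ lead(D) = −8x⁴ ÷ −x = 8x³. Subtract (8x³)·D = −8x⁴ + 48x³. Remainder: −9x³ + 55x² − 6x − 8.
Step 3: lead(−9x³ + 55x² − 6x − 8) ÷ lead(D) = −9x³ ÷ −x = 9x². Subtract (9x²)·D = −9x³ + 54x². Remainder: x² − 6x − 8.
Step 4: lead(x² − 6x − 8) ÷ lead(D) = x² ÷ −x = −x. Subtract (−x)·D = x² − 6x. Remainder: −8.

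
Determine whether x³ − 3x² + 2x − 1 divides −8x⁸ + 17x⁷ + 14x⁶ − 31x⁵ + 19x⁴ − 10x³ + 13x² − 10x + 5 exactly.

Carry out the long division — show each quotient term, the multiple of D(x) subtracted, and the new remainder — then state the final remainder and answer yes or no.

Step 1: lead(−8x⁸ + 17x⁷ + 14x⁶ − 31x⁵ + 19x⁴ − 10x³ + 13x² − 10x + 5) ÷ lead(D) = −8x⁸ ÷ x³ = −8x⁵. Subtract (−8x⁵)·D = −8x⁸ + 24x⁷ − 16x⁶ + 8x⁵. Remainder: −7x⁷ + 30x⁶ − 39x⁵ + 19x⁴ − 10x³ + 13x² − 10x + 5.
Step 2: lead(−7x⁷ + 30x⁶ − 39x⁵ + 19x⁴ − 10x³ + 13x² − 10x + 5) ÷ lead(D) = −7x⁷ ÷ x³ = −7x⁴. Subtract (−7x⁴)·D = −7x⁷ + 21x⁶ − 14x⁵ + 7x⁴. Remainder: 9x⁶ − 25x⁵ + 12x⁴ − 10x³ + 13x² − 10x + 5.
Step 3: lead(9x⁶ − 25x⁵ + 12x⁴ − 10x³ + 13x² − 10x + 5) ÷ lead(D) = 9x⁶ ÷ x³ = 9x³. Subtract (9x³)·D = 9x⁶ − 27x⁵ + 18x⁴ − 9x³. Remainder: 2x⁵ − 6x⁴ − x³ + 13x² − 10x + 5.
Step 4: lead(2x⁵ − 6x⁴ − x³ + 13x² − 10x + 5) ÷ lead(D) = 2x⁵ ÷ x³ = 2x². Subtract (2x²)·D = 2x⁵ − 6x⁴ + 4x³ − 2x². Remainder: −5x³ + 15x² − 10x + 5.
Step 5: lead(−5x³ + 15x² − 10x + 5) ÷ lead(D) = −5x³ ÷ x³ = −5. Subtract (−5)·D = −5x³ + 15x² − 10x + 5. Remainder: 0.

R(x) = 0, so D(x) is a factor of P(x). yes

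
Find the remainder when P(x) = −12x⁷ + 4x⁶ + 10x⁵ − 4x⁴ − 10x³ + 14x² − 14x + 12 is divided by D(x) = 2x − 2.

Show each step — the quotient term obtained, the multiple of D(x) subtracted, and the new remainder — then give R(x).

Step 1: lead(−12x⁷ + 4x⁶ + 10x⁵ − 4x⁴ − 10x³ + 14x² − 14x + 12) ÷ lead(D) = −12x⁷ ÷ 2x = −6x⁶. Subtract (−6x⁶)·D = −12x⁷ + 12x⁶. Remainder: −8x⁶ + 10x⁵ − 4x⁴ − 10x³ + 14x² − 14x + 12.
Step 2: lead(−8x⁶ + 10x⁵ − 4x⁴ − 10x³ + 14x² − 14x + 12) ÷ lead(D) = −8x⁶ ÷ 2x = −4x⁵. Subtract (−4x⁵)·D = −8x⁶ + 8x⁵. Remainder: 2x⁵ − 4x⁴ − 10x³ + 14x² − 14x + 12.
Step 3: lead(2x⁵ − 4x⁴ − 10x³ + 14x² − 14x + 12) ÷ lead(D) = 2x⁵ ÷ 2x = x⁴. Subtract (x⁴)·D = 2x⁵ − 2x⁴. Remainder: −2x⁴ − 10x³ + 14x² − 14x + 12.
Step 4: lead(−2x⁴ − 10x³ + 14x² − 14x + 12) ÷ lead(D) = −2x⁴ ÷ 2x = −x³. Subtract (−x³)·D = −2x⁴ + 2x³. Remainder: −12x³ + 14x² − 14x + 12.
Step 5: lead(−12x³ + 14x² − 14x + 12) ÷ lead(D) = −12x³ ÷ 2x = −6x². Subtract (−6x²)·D = −12x³ + 12x². Remainder: 2x² − 14x + 12.
Step 6: lead(2x² − 14x + 12) ÷ lead(D) = 2x² ÷ 2x = x. Subtract (x)·D = 2x² − 2x. Remainder: −12x + 12.
Step 7: lead(−12x + 12) ÷ lead(D) = −12x ÷ 2x = −6. Subtract (−6)·D = −12x + 12. Remainder: 0.

R(x) = 0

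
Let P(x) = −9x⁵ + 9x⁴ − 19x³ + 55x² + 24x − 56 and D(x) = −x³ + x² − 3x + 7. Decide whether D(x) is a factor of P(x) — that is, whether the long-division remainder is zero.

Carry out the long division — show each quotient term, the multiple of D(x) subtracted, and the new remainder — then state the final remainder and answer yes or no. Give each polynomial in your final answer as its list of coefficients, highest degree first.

R = [0], so D(x) is a factor of P(x). yes

Step 1: lead(−9x⁵ + 9x⁴ − 19x³ + 55x² + 24x − 56) ÷ lead(D) = −9x⁵ ÷ −x³ = 9x². Subtract (9x²)·D = −9x⁵ + 9x⁴ − 27x³ + 63x². Remainder: 8x³ − 8x² + 24x − 56.
Step 2: lead(8x³ − 8x² + 24x − 56) ÷ lead(D) = 8x³ ÷ −x³ = −8. Subtract (−8)·D = 8x³ − 8x² + 24x − 56. Remainder: 0.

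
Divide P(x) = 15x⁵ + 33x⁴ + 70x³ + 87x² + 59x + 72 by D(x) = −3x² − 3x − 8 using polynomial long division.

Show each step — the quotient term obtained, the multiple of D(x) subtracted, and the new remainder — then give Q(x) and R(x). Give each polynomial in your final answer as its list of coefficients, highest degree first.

Step 1: lead(15x⁵ + 33x⁴ + 70x³ + 87x² + 59x + 72) ÷ lead(D) = 15x⁵ ÷ −3x² = −5x³. Subtract (−5x³)·D = 15x⁵ + 15x⁴ + 40x³. Remainder: 18x⁴ + 30x³ + 87x² + 59x + 72.
Step 2: lead(18x⁴ + 30x³ + 87x² + 59x + 72) ÷ lead(D) = 18x⁴ ÷ −3x² = −6x². Subtract (−6x²)·D = 18x⁴ + 18x³ + 48x². Remainder: 12x³ + 39x² + 59x + 72.
Step 3: lead(12x³ + 39x² + 59x + 72) ÷ lead(D) = 12x³ ÷ −3x² = −4x. Subtract (−4x)·D = 12x³ + 12x² + 32x. Remainder: 27x² + 27x + 72.
Step 4: lead(27x² + 27x + 72) ÷ lead(D) = 27x² ÷ −3x² = −9. Subtract (−9)·D = 27x² + 27x + 72. Remainder: 0.

Q = [-5, -6, -4, -9]; R = [0]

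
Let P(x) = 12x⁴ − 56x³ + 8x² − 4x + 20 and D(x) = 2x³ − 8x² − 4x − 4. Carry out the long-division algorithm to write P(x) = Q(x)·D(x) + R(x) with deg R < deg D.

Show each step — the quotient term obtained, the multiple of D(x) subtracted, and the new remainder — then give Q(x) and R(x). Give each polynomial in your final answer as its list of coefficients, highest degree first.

Step 1: lead(12x⁴ − 56x³ + 8x² − 4x + 20) ÷ lead(D) = 12x⁴ ÷ 2x³ = 6x. Subtract (6x)·D = 12x⁴ − 48x³ − 24x² − 24x. Remainder: −8x³ + 32x² + 20x + 20.
Step 2: lead(−8x³ + 32x² + 20x + 20) ÷ lead(D) = −8x³ ÷ 2x³ = −4. Subtract (−4)·D = −8x³ + 32x² + 16x + 16. Remainder: 4x + 4.

Q = [6, -4]; R = [4, 4]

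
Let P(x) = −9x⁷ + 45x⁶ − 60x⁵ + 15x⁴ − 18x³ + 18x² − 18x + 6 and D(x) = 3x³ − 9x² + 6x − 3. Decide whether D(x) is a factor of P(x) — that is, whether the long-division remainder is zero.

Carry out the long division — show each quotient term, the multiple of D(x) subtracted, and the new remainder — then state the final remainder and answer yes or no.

R(x) = 0, so D(x) is a factor of P(x). yes

Step 1: lead(−9x⁷ + 45x⁶ − 60x⁵ + 15x⁴ − 18x³ + 18x² − 18x + 6) ÷ lead(D) = −9x⁷ ÷ 3x³ = −3x⁴. Subtract (−3x⁴)·D = −9x⁷ + 27x⁶ − 18x⁵ + 9x⁴. Remainder: 18x⁶ − 42x⁵ + 6x⁴ − 18x³ + 18x² − 18x + 6.
Step 2: lead(18x⁶ − 42x⁵ + 6x⁴ − 18x³ + 18x² − 18x + 6) ÷ lead(D) = 18x⁶ ÷ 3x³ = 6x³. Subtract (6x³)·D = 18x⁶ − 54x⁵ + 36x⁴ − 18x³. Remainder: 12x⁵ − 30x⁴ + 18x² − 18x + 6.
Step 3: lead(12x⁵ − 30x⁴ + 18x² − 18x + 6) ÷ lead(D) = 12x⁵ ÷ 3x³ = 4x². Subtract (4x²)·D = 12x⁵ − 36x⁴ + 24x³ − 12x². Remainder: 6x⁴ − 24x³ + 30x² − 18x + 6.
Step 4: lead(6x⁴ − 24x³ + 30x² − 18x + 6) ÷ lead(D) = 6x⁴ ÷ 3x³ = 2x. Subtract (2x)·D = 6x⁴ − 18x³ + 12x² − 6x. Remainder: −6x³ + 18x² − 12x + 6.
Step 5: lead(−6x³ + 18x² − 12x + 6) ÷ lead(D) = −6x³ ÷ 3x³ = −2. Subtract (−2)·D = −6x³ + 18x² − 12x + 6. Remainder: 0.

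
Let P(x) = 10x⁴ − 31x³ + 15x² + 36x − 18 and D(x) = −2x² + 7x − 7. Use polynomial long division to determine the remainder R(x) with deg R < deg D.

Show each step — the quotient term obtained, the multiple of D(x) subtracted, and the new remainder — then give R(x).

R(x) = x + 3

Step 1: lead(10x⁴ − 31x³ + 15x² + 36x − 18) ÷ lead(D) = 10x⁴ ÷ −2x² = −5x². Subtract (−5x²)·D = 10x⁴ − 35x³ + 35x². Remainder: 4x³ − 20x² + 36x − 18.
Step 2: lead(4x³ − 20x² + 36x − 18) ÷ lead(D) = 4x³ ÷ −2x² = −2x. Subtract (−2x)·D = 4x³ − 14x² + 14x. Remainder: −6x² + 22x − 18.
Step 3: lead(−6x² + 22x − 18) ÷ lead(D) = −6x² ÷ −2x² = 3. Subtract (3)·D = −6x² + 21x − 21. Remainder: x + 3.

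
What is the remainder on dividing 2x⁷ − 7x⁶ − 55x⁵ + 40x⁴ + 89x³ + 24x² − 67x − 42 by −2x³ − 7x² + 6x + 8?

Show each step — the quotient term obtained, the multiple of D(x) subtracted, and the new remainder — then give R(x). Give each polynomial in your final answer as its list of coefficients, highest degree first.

Step 1: lead(2x⁷ − 7x⁶ − 55x⁵ + 40x⁴ + 89x³ + 24x² − 67x − 42) ÷ lead(D) = 2x⁷ ÷ −2x³ = −x⁴. Subtract (−x⁴)·D = 2x⁷ + 7x⁶ − 6x⁵ − 8x⁴. Remainder: −14x⁶ − 49x⁵ + 48x⁴ + 89x³ + 24x² − 67x − 42.
Step 2: lead(−14x⁶ − 49x⁵ + 48x⁴ + 89x³ + 24x² − 67x − 42) ÷ lead(D) = −14x⁶ ÷ −2x³ = 7x³. Subtract (7x³)·D = −14x⁶ − 49x⁵ + 42x⁴ + 56x³. Remainder: 6x⁴ + 33x³ + 24x² − 67x − 42.
Step 3: lead(6x⁴ + 33x³ + 24x² − 67x − 42) ÷ lead(D) = 6x⁴ ÷ −2x³ = −3x. Subtract (−3x)·D = 6x⁴ + 21x³ − 18x² − 24x. Remainder: 12x³ + 42x² − 43x − 42.
Step 4: lead(12x³ + 42x² − 43x − 42) ÷ lead(D) = 12x³ ÷ −2x³ = −6. Subtract (−6)·D = 12x³ + 42x² − 36x − 48. Remainder: −7x + 6.

R = [-7, 6]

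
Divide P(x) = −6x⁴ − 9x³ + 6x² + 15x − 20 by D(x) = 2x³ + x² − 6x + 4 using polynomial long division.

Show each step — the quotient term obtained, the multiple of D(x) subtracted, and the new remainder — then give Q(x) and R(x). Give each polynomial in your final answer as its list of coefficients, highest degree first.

Step 1: lead(−6x⁴ − 9x³ + 6x² + 15x − 20) ÷ lead(D) = −6x⁴ ÷ 2x³ = −3x. Subtract (−3x)·D = −6x⁴ − 3x³ + 18x² − 12x. Remainder: −6x³ − 12x² + 27x − 20.
Step 2: lead(−6x³ − 12x² + 27x − 20) ÷ lead(D) = −6x³ ÷ 2x³ = −3. Subtract (−3)·D = −6x³ − 3x² + 18x − 12. Remainder: −9x² + 9x − 8.

Q = [-3, -3]; R = [-9, 9, -8]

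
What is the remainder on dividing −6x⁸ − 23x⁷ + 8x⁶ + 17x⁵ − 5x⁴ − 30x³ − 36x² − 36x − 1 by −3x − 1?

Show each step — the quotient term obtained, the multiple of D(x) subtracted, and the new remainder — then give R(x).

Step 1: lead(−6x⁸ − 23x⁷ + 8x⁶ + 17x⁵ − 5x⁴ − 30x³ − 36x² − 36x − 1) ÷ lead(D) = −6x⁸ ÷ −3x = 2x⁷. Subtract (2x⁷)·D = −6x⁸ − 2x⁷. Remainder: −21x⁷ + 8x⁶ + 17x⁵ − 5x⁴ − 30x³ − 36x² − 36x − 1.
Step 2: lead(−21x⁷ + 8x⁶ + 17x⁵ − 5x⁴ − 30x³ − 36x² − 36x − 1) ÷ lead(D) = −21x⁷ ÷ −3x = 7x⁶. Subtract (7x⁶)·D = −21x⁷ − 7x⁶. Remainder: 15x⁶ + 17x⁵ − 5x⁴ − 30x³ − 36x² − 36x − 1.
Step 3: lead(15x⁶ + 17x⁵ − 5x⁴ − 30x³ − 36x² − 36x − 1) ÷ lead(D) = 15x⁶ ÷ −3x = −5x⁵. Subtract (−5x⁵)·D = 15x⁶ + 5x⁵. Remainder: 12x⁵ − 5x⁴ − 30x³ − 36x² − 36x − 1.
Step 4: lead(12x⁵ − 5x⁴ − 30x³ − 36x² − 36x − 1) ÷ lead(D) = 12x⁵ ÷ −3x = −4x⁴. Subtract (−4x⁴)·D = 12x⁵ + 4x⁴. Remainder: −9x⁴ − 30x³ − 36x² − 36x − 1.
Step 5: lead(−9x⁴ − 30x³ − 36x² − 36x − 1) ÷ lead(D) = −9x⁴ ÷ −3x = 3x³. Subtract (3x³)·D = −9x⁴ − 3x³. Remainder: −27x³ − 36x² − 36x − 1.
Step 6: lead(−27x³ − 36x² − 36x − 1) ÷ lead(D) = −27x³ ÷ −3x = 9x². Subtract (9x²)·D = −27x³ − 9x². Remainder: −27x² − 36x − 1.
Step 7: lead(−27x² − 36x − 1) ÷ lead(D) = −27x² ÷ −3x = 9x. Subtract (9x)·D = −27x² − 9x. Remainder: −27x − 1.
Step 8: lead(−27x − 1) ÷ lead(D) = −27x ÷ −3x = 9. Subtract (9)·D = −27x − 9. Remainder: 8.

R(x) = 8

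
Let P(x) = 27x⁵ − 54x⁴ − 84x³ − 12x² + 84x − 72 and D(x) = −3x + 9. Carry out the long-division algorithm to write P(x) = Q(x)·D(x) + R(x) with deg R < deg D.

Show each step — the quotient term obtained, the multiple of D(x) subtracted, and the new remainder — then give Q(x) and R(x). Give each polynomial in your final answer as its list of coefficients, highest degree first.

Step 1: lead(27x⁵ − 54x⁴ − 84x³ − 12x² + 84x − 72) ÷ lead(D) = 27x⁵ ÷ −3x = −9x⁴. Subtract (−9x⁴)·D = 27x⁵ − 81x⁴. Remainder: 27x⁴ − 84x³ − 12x² + 84x − 72.
Step 2: lead(27x⁴ − 84x³ − 12x² + 84x − 72) ÷ lead(D) = 27x⁴ ÷ −3x = −9x³. Subtract (−9x³)·D = 27x⁴ − 81x³. Remainder: −3x³ − 12x² + 84x − 72.
Step 3: lead(−3x³ − 12x² + 84x − 72) ÷ lead(D) = −3x³ ÷ −3x = x². Subtract (x²)·D = −3x³ + 9x². Remainder: −21x² + 84x − 72.
Step 4: lead(−21x² + 84x − 72) ÷ lead(D) = −21x² ÷ −3x = 7x. Subtract (7x)·D = −21x² + 63x. Remainder: 21x − 72.
Step 5: lead(21x − 72) ÷ lead(D) = 21x ÷ −3x = −7. Subtract (−7)·D = 21x − 63. Remainder: −9.

Q = [-9, -9, 1, 7, -7]; R = [-9]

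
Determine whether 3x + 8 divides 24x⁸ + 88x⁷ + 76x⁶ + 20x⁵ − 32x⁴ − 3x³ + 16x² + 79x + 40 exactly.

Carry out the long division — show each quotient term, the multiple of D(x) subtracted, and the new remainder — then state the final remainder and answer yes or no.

Step 1: lead(24x⁸ + 88x⁷ + 76x⁶ + 20x⁵ − 32x⁴ − 3x³ + 16x² + 79x + 40) ÷ lead(D) = 24x⁸ ÷ 3x = 8x⁷. Subtract (8x⁷)·D = 24x⁸ + 64x⁷. Remainder: 24x⁷ + 76x⁶ + 20x⁵ − 32x⁴ − 3x³ + 16x² + 79x + 40.
Step 2: lead(24x⁷ + 76x⁶ + 20x⁵ − 32x⁴ − 3x³ + 16x² + 79x + 40) ÷ lead(D) = 24x⁷ ÷ 3x = 8x⁶. Subtract (8x⁶)·D = 24x⁷ + 64x⁶. Remainder: 12x⁶ + 20x⁵ − 32x⁴ − 3x³ + 16x² + 79x + 40.
Step 3: lead(12x⁶ + 20x⁵ − 32x⁴ − 3x³ + 16x² + 79x + 40) ÷ lead(D) = 12x⁶ ÷ 3x = 4x⁵. Subtract (4x⁵)·D = 12x⁶ + 32x⁵. Remainder: −12x⁵ − 32x⁴ − 3x³ + 16x² + 79x + 40.
Step 4: lead(−12x⁵ − 32x⁴ − 3x³ + 16x² + 79x + 40) ÷ lead(D) = −12x⁵ ÷ 3x = −4x⁴. Subtract (−4x⁴)·D = −12x⁵ − 32x⁴. Remainder: −3x³ + 16x² + 79x + 40.
Step 5: lead(−3x³ + 16x² + 79x + 40) ÷ lead(D) = −3x³ ÷ 3x = −x². Subtract (−x²)·D = −3x³ − 8x². Remainder: 24x² + 79x + 40.
Step 6: lead(24x² + 79x + 40) ÷ lead(D) = 24x² ÷ 3x = 8x. Subtract (8x)·D = 24x² + 64x. Remainder: 15x + 40.
Step 7: lead(15x + 40) ÷ lead(D) = 15x ÷ 3x = 5. Subtract (5)·D = 15x + 40. Remainder: 0.

R(x) = 0, so D(x) is a factor of P(x). yes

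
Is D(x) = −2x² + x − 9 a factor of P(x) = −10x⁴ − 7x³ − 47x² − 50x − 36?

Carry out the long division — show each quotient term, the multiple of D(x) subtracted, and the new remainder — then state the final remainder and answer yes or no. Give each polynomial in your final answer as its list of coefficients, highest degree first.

R = [0], so D(x) is a factor of P(x). yes

Step 1: lead(−10x⁴ − 7x³ − 47x² − 50x − 36) ÷ lead(D) = −10x⁴ ÷ −2x² = 5x². Subtract (5x²)·D = −10x⁴ + 5x³ − 45x². Remainder: −12x³ − 2x² − 50x − 36.
Step 2: lead(−12x³ − 2x² − 50x − 36) ÷ lead(D) = −12x³ ÷ −2x² = 6x. Subtract (6x)·D = −12x³ + 6x² − 54x. Remainder: −8x² + 4x − 36.
Step 3: lead(−8x² + 4x − 36) ÷ lead(D) = −8x² ÷ −2x² = 4. Subtract (4)·D = −8x² + 4x − 36. Remainder: 0.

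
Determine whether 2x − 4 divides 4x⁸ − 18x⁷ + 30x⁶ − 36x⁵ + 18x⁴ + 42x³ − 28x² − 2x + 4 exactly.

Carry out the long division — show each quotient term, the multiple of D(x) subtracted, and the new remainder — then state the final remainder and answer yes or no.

R(x) = 0, so D(x) is a factor of P(x). yes

Step 1: lead(4x⁸ − 18x⁷ + 30x⁶ − 36x⁵ + 18x⁴ + 42x³ − 28x² − 2x + 4) ÷ lead(D) = 4x⁸ ÷ 2x = 2x⁷. Subtract (2x⁷)·D = 4x⁸ − 8x⁷. Remainder: −10x⁷ + 30x⁶ − 36x⁵ + 18x⁴ + 42x³ − 28x² − 2x + 4.
Step 2: lead(−10x⁷ + 30x⁶ − 36x⁵ + 18x⁴ + 42x³ − 28x² − 2x + 4) ÷ lead(D) = −10x⁷ ÷ 2x = −5x⁶. Subtract (−5x⁶)·D = −10x⁷ + 20x⁶. Remainder: 10x⁶ − 36x⁵ + 18x⁴ + 42x³ − 28x² − 2x + 4.
Step 3: lead(10x⁶ − 36x⁵ + 18x⁴ + 42x³ − 28x² − 2x + 4) ÷ lead(D) = 10x⁶ ÷ 2x = 5x⁵. Subtract (5x⁵)·D = 10x⁶ − 20x⁵. Remainder: −16x⁵ + 18x⁴ + 42x³ − 28x² − 2x + 4.
Step 4: lead(−16x⁵ + 18x⁴ + 42x³ − 28x² − 2x + 4) ÷ lead(D) = −16x⁵ ÷ 2x = −8x⁴. Subtract (−8x⁴)·D = −16x⁵ + 32x⁴. Remainder: −14x⁴ + 42x³ − 28x² − 2x + 4.
Step 5: lead(−14x⁴ + 42x³ − 28x² − 2x + 4) ÷ lead(D) = −14x⁴ ÷ 2x = −7x³. Subtract (−7x³)·D = −14x⁴ + 28x³. Remainder: 14x³ − 28x² − 2x + 4.
Step 6: lead(14x³ − 28x² − 2x + 4) ÷ lead(D) = 14x³ ÷ 2x = 7x². Subtract (7x²)·D = 14x³ − 28x². Remainder: −2x + 4.
Step 7: lead(−2x + 4) ÷ lead(D) = −2x ÷ 2x = −1. Subtract (−1)·D = −2x + 4. Remainder: 0.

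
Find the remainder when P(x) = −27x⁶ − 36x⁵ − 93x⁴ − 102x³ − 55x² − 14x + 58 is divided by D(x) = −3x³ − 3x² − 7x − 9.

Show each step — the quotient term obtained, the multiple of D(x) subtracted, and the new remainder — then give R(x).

Step 1: lead(−27x⁶ − 36x⁵ − 93x⁴ − 102x³ − 55x² − 14x + 58) ÷ lead(D) = −27x⁶ ÷ −3x³ = 9x³. Subtract (9x³)·D = −27x⁶ − 27x⁵ − 63x⁴ − 81x³. Remainder: −9x⁵ − 30x⁴ − 21x³ − 55x² − 14x + 58.
Step 2: lead(−9x⁵ − 30x⁴ − 21x³ − 55x² − 14x + 58) ÷ lead(D) = −9x⁵ ÷ −3x³ = 3x². Subtract (3x²)·D = −9x⁵ − 9x⁴ − 21x³ − 27x². Remainder: −21x⁴ − 28x² − 14x + 58.
Step 3: lead(−21x⁴ − 28x² − 14x + 58) ÷ lead(D) = −21x⁴ ÷ −3x³ = 7x. Subtract (7x)·D = −21x⁴ − 21x³ − 49x² − 63x. Remainder: 21x³ + 21x² + 49x + 58.
Step 4: lead(21x³ + 21x² + 49x + 58) ÷ lead(D) = 21x³ ÷ −3x³ = −7. Subtract (−7)·D = 21x³ + 21x² + 49x + 63. Remainder: −5.

R(x) = −5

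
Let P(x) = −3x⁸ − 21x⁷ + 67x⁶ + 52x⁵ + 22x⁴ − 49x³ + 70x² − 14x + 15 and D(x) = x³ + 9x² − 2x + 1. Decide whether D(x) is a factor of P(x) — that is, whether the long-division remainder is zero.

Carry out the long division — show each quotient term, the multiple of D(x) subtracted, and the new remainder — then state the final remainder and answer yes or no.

Step 1: lead(−3x⁸ − 21x⁷ + 67x⁶ + 52x⁵ + 22x⁴ − 49x³ + 70x² − 14x + 15) ÷ lead(D) = −3x⁸ ÷ x³ = −3x⁵. Subtract (−3x⁵)·D = −3x⁸ − 27x⁷ + 6x⁶ − 3x⁵. Remainder: 6x⁷ + 61x⁶ + 55x⁵ + 22x⁴ − 49x³ + 70x² − 14x + 15.
Step 2: lead(6x⁷ + 61x⁶ + 55x⁵ + 22x⁴ − 49x³ + 70x² − 14x + 15) ÷ lead(D) = 6x⁷ ÷ x³ = 6x⁴. Subtract (6x⁴)·D = 6x⁷ + 54x⁶ − 12x⁵ + 6x⁴. Remainder: 7x⁶ + 67x⁵ + 16x⁴ − 49x³ + 70x² − 14x + 15.
Step 3: lead(7x⁶ + 67x⁵ + 16x⁴ − 49x³ + 70x² − 14x + 15) ÷ lead(D) = 7x⁶ ÷ x³ = 7x³. Subtract (7x³)·D = 7x⁶ + 63x⁵ − 14x⁴ + 7x³. Remainder: 4x⁵ + 30x⁴ − 56x³ + 70x² − 14x + 15.
Step 4: lead(4x⁵ + 30x⁴ − 56x³ + 70x² − 14x + 15) ÷ lead(D) = 4x⁵ ÷ x³ = 4x². Subtract (4x²)·D = 4x⁵ + 36x⁴ − 8x³ + 4x². Remainder: −6x⁴ − 48x³ + 66x² − 14x + 15.
Step 5: lead(−6x⁴ − 48x³ + 66x² − 14x + 15) ÷ lead(D) = −6x⁴ ÷ x³ = −6x. Subtract (−6x)·D = −6x⁴ − 54x³ + 12x² − 6x. Remainder: 6x³ + 54x² − 8x + 15.
Step 6: lead(6x³ + 54x² − 8x + 15) ÷ lead(D) = 6x³ ÷ x³ = 6. Subtract (6)·D = 6x³ + 54x² − 12x + 6. Remainder: 4x + 9.

R(x) = 4x + 9, so D(x) is not a factor of P(x). no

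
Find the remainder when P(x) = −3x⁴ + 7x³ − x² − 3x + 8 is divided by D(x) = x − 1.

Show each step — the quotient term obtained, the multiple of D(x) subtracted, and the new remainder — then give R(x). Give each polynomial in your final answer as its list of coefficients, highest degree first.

Step 1: lead(−3x⁴ + 7x³ − x² − 3x + 8) ÷ lead(D) = −3x⁴ ÷ x = −3x³. Subtract (−3x³)·D = −3x⁴ + 3x³. Remainder: 4x³ − x² − 3x + 8.
Step 2: lead(4x³ − x² − 3x + 8) ÷ lead(D) = 4x³ ÷ x = 4x². Subtract (4x²)·D = 4x³ − 4x². Remainder: 3x² − 3x + 8.
Step 3: lead(3x² − 3x + 8) ÷ lead(D) = 3x² ÷ x = 3x. Subtract (3x)·D = 3x² − 3x. Remainder: 8.

R = [8]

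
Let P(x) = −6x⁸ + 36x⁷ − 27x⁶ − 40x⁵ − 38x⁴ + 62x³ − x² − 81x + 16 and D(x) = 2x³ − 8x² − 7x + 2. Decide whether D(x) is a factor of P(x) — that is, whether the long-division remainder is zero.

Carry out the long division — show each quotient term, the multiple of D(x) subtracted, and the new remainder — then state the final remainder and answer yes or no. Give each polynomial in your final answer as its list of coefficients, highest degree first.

Step 1: lead(−6x⁸ + 36x⁷ − 27x⁶ − 40x⁵ − 38x⁴ + 62x³ − x² − 81x + 16) ÷ lead(D) = −6x⁸ ÷ 2x³ = −3x⁵. Subtract (−3x⁵)·D = −6x⁸ + 24x⁷ + 21x⁶ − 6x⁵. Remainder: 12x⁷ − 48x⁶ − 34x⁵ − 38x⁴ + 62x³ − x² − 81x + 16.
Step 2: lead(12x⁷ − 48x⁶ − 34x⁵ − 38x⁴ + 62x³ − x² − 81x + 16) ÷ lead(D) = 12x⁷ ÷ 2x³ = 6x⁴. Subtract (6x⁴)·D = 12x⁷ − 48x⁶ − 42x⁵ + 12x⁴. Remainder: 8x⁵ − 50x⁴ + 62x³ − x² − 81x + 16.
Step 3: lead(8x⁵ − 50x⁴ + 62x³ − x² − 81x + 16) ÷ lead(D) = 8x⁵ ÷ 2x³ = 4x². Subtract (4x²)·D = 8x⁵ − 32x⁴ − 28x³ + 8x². Remainder: −18x⁴ + 90x³ − 9x² − 81x + 16.
Step 4: lead(−18x⁴ + 90x³ − 9x² − 81x + 16) ÷ lead(D) = −18x⁴ ÷ 2x³ = −9x. Subtract (−9x)·D = −18x⁴ + 72x³ + 63x² − 18x. Remainder: 18x³ − 72x² − 63x + 16.
Step 5: lead(18x³ − 72x² − 63x + 16) ÷ lead(D) = 18x³ ÷ 2x³ = 9. Subtract (9)·D = 18x³ − 72x² − 63x + 18. Remainder: −2.

R = [-2], so D(x) is not a factor of P(x). no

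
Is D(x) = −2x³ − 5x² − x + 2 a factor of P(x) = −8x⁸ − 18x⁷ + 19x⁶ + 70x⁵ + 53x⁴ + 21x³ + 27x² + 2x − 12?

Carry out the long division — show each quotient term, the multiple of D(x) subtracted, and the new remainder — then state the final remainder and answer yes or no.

R(x) = 4, so D(x) is not a factor of P(x). no

Step 1: lead(−8x⁸ − 18x⁷ + 19x⁶ + 70x⁵ + 53x⁴ + 21x³ + 27x² + 2x − 12) ÷ lead(D) = −8x⁸ ÷ −2x³ = 4x⁵. Subtract (4x⁵)·D = −8x⁸ − 20x⁷ − 4x⁶ + 8x⁵. Remainder: 2x⁷ + 23x⁶ + 62x⁵ + 53x⁴ + 21x³ + 27x² + 2x − 12.
Step 2: lead(2x⁷ + 23x⁶ + 62x⁵ + 53x⁴ + 21x³ + 27x² + 2x − 12) ÷ lead(D) = 2x⁷ ÷ −2x³ = −x⁴. Subtract (−x⁴)·D = 2x⁷ + 5x⁶ + x⁵ − 2x⁴. Remainder: 18x⁶ + 61x⁵ + 55x⁴ + 21x³ + 27x² + 2x − 12.
Step 3: lead(18x⁶ + 61x⁵ + 55x⁴ + 21x³ + 27x² + 2x − 12) ÷ lead(D) = 18x⁶ ÷ −2x³ = −9x³. Subtract (−9x³)·D = 18x⁶ + 45x⁵ + 9x⁴ − 18x³. Remainder: 16x⁵ + 46x⁴ + 39x³ + 27x² + 2x − 12.
Step 4: lead(16x⁵ + 46x⁴ + 39x³ + 27x² + 2x − 12) ÷ lead(D) = 16x⁵ ÷ −2x³ = −8x². Subtract (−8x²)·D = 16x⁵ + 40x⁴ + 8x³ − 16x². Remainder: 6x⁴ + 31x³ + 43x² + 2x − 12.
Step 5: lead(6x⁴ + 31x³ + 43x² + 2x − 12) ÷ lead(D) = 6x⁴ ÷ −2x³ = −3x. Subtract (−3x)·D = 6x⁴ + 15x³ + 3x² − 6x. Remainder: 16x³ + 40x² + 8x − 12.
Step 6: lead(16x³ + 40x² + 8x − 12) ÷ lead(D) = 16x³ ÷ −2x³ = −8. Subtract (−8)·D = 16x³ + 40x² + 8x − 16. Remainder: 4.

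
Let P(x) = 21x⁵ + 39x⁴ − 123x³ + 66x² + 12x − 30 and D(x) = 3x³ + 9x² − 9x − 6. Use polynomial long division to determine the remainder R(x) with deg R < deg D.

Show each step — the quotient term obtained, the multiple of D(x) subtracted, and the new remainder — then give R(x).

R(x) = −6

Step 1: lead(21x⁵ + 39x⁴ − 123x³ + 66x² + 12x − 30) ÷ lead(D) = 21x⁵ ÷ 3x³ = 7x². Subtract (7x²)·D = 21x⁵ + 63x⁴ − 63x³ − 42x². Remainder: −24x⁴ − 60x³ + 108x² + 12x − 30.
Step 2: lead(−24x⁴ − 60x³ + 108x² + 12x − 30) ÷ lead(D) = −24x⁴ ÷ 3x³ = −8x. Subtract (−8x)·D = −24x⁴ − 72x³ + 72x² + 48x. Remainder: 12x³ + 36x² − 36x − 30.
Step 3: lead(12x³ + 36x² − 36x − 30) ÷ lead(D) = 12x³ ÷ 3x³ = 4. Subtract (4)·D = 12x³ + 36x² − 36x − 24. Remainder: −6.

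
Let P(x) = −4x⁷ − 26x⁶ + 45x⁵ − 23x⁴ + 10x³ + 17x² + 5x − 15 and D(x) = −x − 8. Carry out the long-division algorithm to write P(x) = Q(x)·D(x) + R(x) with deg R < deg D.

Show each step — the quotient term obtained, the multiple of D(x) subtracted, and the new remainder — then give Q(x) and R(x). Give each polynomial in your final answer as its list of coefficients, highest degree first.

Step 1: lead(−4x⁷ − 26x⁶ + 45x⁵ − 23x⁴ + 10x³ + 17x² + 5x − 15) ÷ lead(D) = −4x⁷ ÷ −x = 4x⁶. Subtract (4x⁶)·D = −4x⁷ − 32x⁶. Remainder: 6x⁶ + 45x⁵ − 23x⁴ + 10x³ + 17x² + 5x − 15.
Step 2: lead(6x⁶ + 45x⁵ − 23x⁴ + 10x³ + 17x² + 5x − 15) ÷ lead(D) = 6x⁶ ÷ −x = −6x⁵. Subtract (−6x⁵)·D = 6x⁶ + 48x⁵. Remainder: −3x⁵ − 23x⁴ + 10x³ + 17x² + 5x − 15.
Step 3: lead(−3x⁵ − 23x⁴ + 10x³ + 17x² + 5x − 15) ÷ lead(D) = −3x⁵ ÷ −x = 3x⁴. Subtract (3x⁴)·D = −3x⁵ − 24x⁴. Remainder: x⁴ + 10x³ + 17x² + 5x − 15.
Step 4: lead(x⁴ + 10x³ + 17x² + 5x − 15) ÷ lead(D) = x⁴ ÷ −x = −x³. Subtract (−x³)·D = x⁴ + 8x³. Remainder: 2x³ + 17x² + 5x − 15.
Step 5: lead(2x³ + 17x² + 5x − 15) ÷ lead(D) = 2x³ ÷ −x = −2x². Subtract (−2x²)·D = 2x³ + 16x². Remainder: x² + 5x − 15.
Step 6: lead(x² + 5x − 15) ÷ lead(D) = x² ÷ −x = −x. Subtract (−x)·D = x² + 8x. Remainder: −3x − 15.
Step 7: lead(−3x − 15) ÷ lead(D) = −3x ÷ −x = 3. Subtract (3)·D = −3x − 24. Remainder: 9.

Q = [4, -6, 3, -1, -2, -1, 3]; R = [9]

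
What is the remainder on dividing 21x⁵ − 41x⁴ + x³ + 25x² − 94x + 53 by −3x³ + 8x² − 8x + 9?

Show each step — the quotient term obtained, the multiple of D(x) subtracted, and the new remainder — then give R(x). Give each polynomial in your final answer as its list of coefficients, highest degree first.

R = [8, -9, 8]

Step 1: lead(21x⁵ − 41x⁴ + x³ + 25x² − 94x + 53) ÷ lead(D) = 21x⁵ ÷ −3x³ = −7x². Subtract (−7x²)·D = 21x⁵ − 56x⁴ + 56x³ − 63x². Remainder: 15x⁴ − 55x³ + 88x² − 94x + 53.
Step 2: lead(15x⁴ − 55x³ + 88x² − 94x + 53) ÷ lead(D) = 15x⁴ ÷ −3x³ = −5x. Subtract (−5x)·D = 15x⁴ − 40x³ + 40x² − 45x. Remainder: −15x³ + 48x² − 49x + 53.
Step 3: lead(−15x³ + 48x² − 49x + 53) ÷ lead(D) = −15x³ ÷ −3x³ = 5. Subtract (5)·D = −15x³ + 40x² − 40x + 45. Remainder: 8x² − 9x + 8.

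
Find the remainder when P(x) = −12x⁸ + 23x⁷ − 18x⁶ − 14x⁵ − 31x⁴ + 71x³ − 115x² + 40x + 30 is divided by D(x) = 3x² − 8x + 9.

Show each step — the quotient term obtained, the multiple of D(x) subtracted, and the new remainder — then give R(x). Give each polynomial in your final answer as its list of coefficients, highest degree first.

R = [-6]

Step 1: lead(−12x⁸ + 23x⁷ − 18x⁶ − 14x⁵ − 31x⁴ + 71x³ − 115x² + 40x + 30) ÷ lead(D) = −12x⁸ ÷ 3x² = −4x⁶. Subtract (−4x⁶)·D = −12x⁸ + 32x⁷ − 36x⁶. Remainder: −9x⁷ + 18x⁶ − 14x⁵ − 31x⁴ + 71x³ − 115x² + 40x + 30.
Step 2: lead(−9x⁷ + 18x⁶ − 14x⁵ − 31x⁴ + 71x³ − 115x² + 40x + 30) ÷ lead(D) = −9x⁷ ÷ 3x² = −3x⁵. Subtract (−3x⁵)·D = −9x⁷ + 24x⁶ − 27x⁵. Remainder: −6x⁶ + 13x⁵ − 31x⁴ + 71x³ − 115x² + 40x + 30.
Step 3: lead(−6x⁶ + 13x⁵ − 31x⁴ + 71x³ − 115x² + 40x + 30) ÷ lead(D) = −6x⁶ ÷ 3x² = −2x⁴. Subtract (−2x⁴)·D = −6x⁶ + 16x⁵ − 18x⁴. Remainder: −3x⁵ − 13x⁴ + 71x³ − 115x² + 40x + 30.
Step 4: lead(−3x⁵ − 13x⁴ + 71x³ − 115x² + 40x + 30) ÷ lead(D) = −3x⁵ ÷ 3x² = −x³. Subtract (−x³)·D = −3x⁵ + 8x⁴ − 9x³. Remainder: −21x⁴ + 80x³ − 115x² + 40x + 30.
Step 5: lead(−21x⁴ + 80x³ − 115x² + 40x + 30) ÷ lead(D) = −21x⁴ ÷ 3x² = −7x². Subtract (−7x²)·D = −21x⁴ + 56x³ − 63x². Remainder: 24x³ − 52x² + 40x + 30.
Step 6: lead(24x³ − 52x² + 40x + 30) ÷ lead(D) = 24x³ ÷ 3x² = 8x. Subtract (8x)·D = 24x³ − 64x² + 72x. Remainder: 12x² − 32x + 30.
Step 7: lead(12x² − 32x + 30) ÷ lead(D) = 12x² ÷ 3x² = 4. Subtract (4)·D = 12x² − 32x + 36. Remainder: −6.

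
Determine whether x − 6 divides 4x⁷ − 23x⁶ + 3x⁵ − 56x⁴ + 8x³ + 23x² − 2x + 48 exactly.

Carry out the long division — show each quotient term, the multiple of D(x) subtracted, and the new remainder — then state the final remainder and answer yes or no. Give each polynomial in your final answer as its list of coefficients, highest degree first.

R = [0], so D(x) is a factor of P(x). yes

Step 1: lead(4x⁷ − 23x⁶ + 3x⁵ − 56x⁴ + 8x³ + 23x² − 2x + 48) ÷ lead(D) = 4x⁷ ÷ x = 4x⁶. Subtract (4x⁶)·D = 4x⁷ − 24x⁶. Remainder: x⁶ + 3x⁵ − 56x⁴ + 8x³ + 23x² − 2x + 48.
Step 2: lead(x⁶ + 3x⁵ − 56x⁴ + 8x³ + 23x² − 2x + 48) ÷ lead(D) = x⁶ ÷ x = x⁵. Subtract (x⁵)·D = x⁶ − 6x⁵. Remainder: 9x⁵ − 56x⁴ + 8x³ + 23x² − 2x + 48.
Step 3: lead(9x⁵ − 56x⁴ + 8x³ + 23x² − 2x + 48) ÷ lead(D) = 9x⁵ ÷ x = 9x⁴. Subtract (9x⁴)·D = 9x⁵ − 54x⁴. Remainder: −2x⁴ + 8x³ + 23x² − 2x + 48.
Step 4: lead(−2x⁴ + 8x³ + 23x² − 2x + 48) ÷ lead(D) = −2x⁴ ÷ x = −2x³. Subtract (−2x³)·D = −2x⁴ + 12x³. Remainder: −4x³ + 23x² − 2x + 48.
Step 5: lead(−4x³ + 23x² − 2x + 48) ÷ lead(D) = −4x³ ÷ x = −4x². Subtract (−4x²)·D = −4x³ + 24x². Remainder: −x² − 2x + 48.
Step 6: lead(−x² − 2x + 48) ÷ lead(D) = −x² ÷ x = −x. Subtract (−x)·D = −x² + 6x. Remainder: −8x + 48.
Step 7: lead(−8x + 48) ÷ lead(D) = −8x ÷ x = −8. Subtract (−8)·D = −8x + 48. Remainder: 0.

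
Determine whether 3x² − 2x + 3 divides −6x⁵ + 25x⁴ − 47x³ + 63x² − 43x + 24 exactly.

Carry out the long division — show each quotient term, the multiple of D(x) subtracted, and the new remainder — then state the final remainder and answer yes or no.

Step 1: lead(−6x⁵ + 25x⁴ − 47x³ + 63x² − 43x + 24) ÷ lead(D) = −6x⁵ ÷ 3x² = −2x³. Subtract (−2x³)·D = −6x⁵ + 4x⁴ − 6x³. Remainder: 21x⁴ − 41x³ + 63x² − 43x + 24.
Step 2: lead(21x⁴ − 41x³ + 63x² − 43x + 24) ÷ lead(D) = 21x⁴ ÷ 3x² = 7x². Subtract (7x²)·D = 21x⁴ − 14x³ + 21x². Remainder: −27x³ + 42x² − 43x + 24.
Step 3: lead(−27x³ + 42x² − 43x + 24) ÷ lead(D) = −27x³ ÷ 3x² = −9x. Subtract (−9x)·D = −27x³ + 18x² − 27x. Remainder: 24x² − 16x + 24.
Step 4: lead(24x² − 16x + 24) ÷ lead(D) = 24x² ÷ 3x² = 8. Subtract (8)·D = 24x² − 16x + 24. Remainder: 0.

R(x) = 0, so D(x) is a factor of P(x). yes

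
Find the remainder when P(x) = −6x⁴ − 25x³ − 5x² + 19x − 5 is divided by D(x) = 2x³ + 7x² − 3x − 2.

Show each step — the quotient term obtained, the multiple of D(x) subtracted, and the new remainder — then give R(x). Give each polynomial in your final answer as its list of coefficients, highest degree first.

Step 1: lead(−6x⁴ − 25x³ − 5x² + 19x − 5) ÷ lead(D) = −6x⁴ ÷ 2x³ = −3x. Subtract (−3x)·D = −6x⁴ − 21x³ + 9x² + 6x. Remainder: −4x³ − 14x² + 13x − 5.
Step 2: lead(−4x³ − 14x² + 13x − 5) ÷ lead(D) = −4x³ ÷ 2x³ = −2. Subtract (−2)·D = −4x³ − 14x² + 6x + 4. Remainder: 7x − 9.

R = [7, -9]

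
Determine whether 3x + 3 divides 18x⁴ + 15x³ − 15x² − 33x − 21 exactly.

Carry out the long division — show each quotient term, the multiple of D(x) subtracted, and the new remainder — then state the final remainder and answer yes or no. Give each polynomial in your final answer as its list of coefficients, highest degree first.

R = [0], so D(x) is a factor of P(x). yes

Step 1: lead(18x⁴ + 15x³ − 15x² − 33x − 21) ÷ lead(D) = 18x⁴ ÷ 3x = 6x³. Subtract (6x³)·D = 18x⁴ + 18x³. Remainder: −3x³ − 15x² − 33x − 21.
Step 2: lead(−3x³ − 15x² − 33x − 21) ÷ lead(D) = −3x³ ÷ 3x = −x². Subtract (−x²)·D = −3x³ − 3x². Remainder: −12x² − 33x − 21.
Step 3: lead(−12x² − 33x − 21) ÷ lead(D) = −12x² ÷ 3x = −4x. Subtract (−4x)·D = −12x² − 12x. Remainder: −21x − 21.
Step 4: lead(−21x − 21) ÷ lead(D) = −21x ÷ 3x = −7. Subtract (−7)·D = −21x − 21. Remainder: 0.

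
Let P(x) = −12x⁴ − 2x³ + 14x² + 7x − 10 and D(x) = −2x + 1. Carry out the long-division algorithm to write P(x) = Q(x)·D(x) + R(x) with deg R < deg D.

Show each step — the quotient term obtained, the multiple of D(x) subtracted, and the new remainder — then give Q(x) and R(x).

Q(x) = 6x³ + 4x² − 5x − 6; R(x) = −4

Step 1: lead(−12x⁴ − 2x³ + 14x² + 7x − 10) ÷ lead(D) = −12x⁴ ÷ −2x = 6x³. Subtract (6x³)·D = −12x⁴ + 6x³. Remainder: −8x³ + 14x² + 7x − 10.
Step 2: lead(−8x³ + 14x² + 7x − 10) ÷ lead(D) = −8x³ ÷ −2x = 4x². Subtract (4x²)·D = −8x³ + 4x². Remainder: 10x² + 7x − 10.
Step 3: lead(10x² + 7x − 10) ÷ lead(D) = 10x² ÷ −2x = −5x. Subtract (−5x)·D = 10x² − 5x. Remainder: 12x − 10.
Step 4: lead(12x − 10) ÷ lead(D) = 12x ÷ −2x = −6. Subtract (−6)·D = 12x − 6. Remainder: −4.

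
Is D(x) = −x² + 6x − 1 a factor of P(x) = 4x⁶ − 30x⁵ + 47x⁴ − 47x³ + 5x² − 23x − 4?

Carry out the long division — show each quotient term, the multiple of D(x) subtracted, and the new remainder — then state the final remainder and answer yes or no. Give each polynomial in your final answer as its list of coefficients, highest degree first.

R = [-8], so D(x) is not a factor of P(x). no

Step 1: lead(4x⁶ − 30x⁵ + 47x⁴ − 47x³ + 5x² − 23x − 4) ÷ lead(D) = 4x⁶ ÷ −x² = −4x⁴. Subtract (−4x⁴)·D = 4x⁶ − 24x⁵ + 4x⁴. Remainder: −6x⁵ + 43x⁴ − 47x³ + 5x² − 23x − 4.
Step 2: lead(−6x⁵ + 43x⁴ − 47x³ + 5x² − 23x − 4) ÷ lead(D) = −6x⁵ ÷ −x² = 6x³. Subtract (6x³)·D = −6x⁵ + 36x⁴ − 6x³. Remainder: 7x⁴ − 41x³ + 5x² − 23x − 4.
Step 3: lead(7x⁴ − 41x³ + 5x² − 23x − 4) ÷ lead(D) = 7x⁴ ÷ −x² = −7x². Subtract (−7x²)·D = 7x⁴ − 42x³ + 7x². Remainder: x³ − 2x² − 23x − 4.
Step 4: lead(x³ − 2x² − 23x − 4) ÷ lead(D) = x³ ÷ −x² = −x. Subtract (−x)·D = x³ − 6x² + x. Remainder: 4x² − 24x − 4.
Step 5: lead(4x² − 24x − 4) ÷ lead(D) = 4x² ÷ −x² = −4. Subtract (−4)·D = 4x² − 24x + 4. Remainder: −8.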